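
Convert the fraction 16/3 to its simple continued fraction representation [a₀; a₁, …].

⌊16/3⌋ = 5, remainder 1
⌊3/1⌋ = 3, remainder 0

[5; 3]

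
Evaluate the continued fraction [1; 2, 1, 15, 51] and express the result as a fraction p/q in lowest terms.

Use the convergent recurrence hₖ = aₖ·hₖ₋₁ + hₖ₋₂ (and likewise for the denominators kₖ):
a_0 = 1: 1/1
a_1 = 2: 3/2
a_2 = 1: 4/3
a_3 = 15: 63/47
a_4 = 51: 3217/2400

3217/2400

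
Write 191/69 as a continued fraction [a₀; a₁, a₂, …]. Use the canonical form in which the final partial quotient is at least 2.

[2; 1, 3, 3, 5]

191 ÷ 69 → quotient 2, remainder 53
69 ÷ 53 → quotient 1, remainder 16
53 ÷ 16 → quotient 3, remainder 5
16 ÷ 5 → quotient 3, remainder 1
5 ÷ 1 → quotient 5, remainder 0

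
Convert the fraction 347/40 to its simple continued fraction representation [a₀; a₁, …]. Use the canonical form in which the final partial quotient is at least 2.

Run the Euclidean algorithm, recording each quotient:
347 ÷ 40 → quotient 8, remainder 27
40 ÷ 27 → quotient 1, remainder 13
27 ÷ 13 → quotient 2, remainder 1
13 ÷ 1 → quotient 13, remainder 0

[8; 1, 2, 13]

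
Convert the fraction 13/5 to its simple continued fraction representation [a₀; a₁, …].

[2; 1, 1, 2]

Repeatedly divide and take the remainder:
⌊13/5⌋ = 2, remainder 3
⌊5/3⌋ = 1, remainder 2
⌊3/2⌋ = 1, remainder 1
⌊2/1⌋ = 2, remainder 0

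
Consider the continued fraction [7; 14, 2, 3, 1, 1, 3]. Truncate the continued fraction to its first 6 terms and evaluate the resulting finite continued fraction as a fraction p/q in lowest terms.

1633/231

Use the convergent recurrence hₖ = aₖ·hₖ₋₁ + hₖ₋₂ (and likewise for the denominators kₖ):
a_0 = 7: 7/1
a_1 = 14: 99/14
a_2 = 2: 205/29
a_3 = 3: 714/101
a_4 = 1: 919/130
a_5 = 1: 1633/231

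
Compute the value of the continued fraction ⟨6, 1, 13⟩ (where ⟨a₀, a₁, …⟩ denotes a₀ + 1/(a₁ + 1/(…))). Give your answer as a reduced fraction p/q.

97/14

a_0 = 6: 6/1
a_1 = 1: 7/1
a_2 = 13: 97/14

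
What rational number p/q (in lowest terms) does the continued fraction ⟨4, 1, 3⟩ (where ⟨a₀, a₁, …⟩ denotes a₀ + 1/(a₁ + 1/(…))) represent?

19/4

Work from the innermost term outward:
Start with 3.
1 + 1/(3/1) = 1 + 1/3 = 4/3
4 + 1/(4/3) = 4 + 3/4 = 19/4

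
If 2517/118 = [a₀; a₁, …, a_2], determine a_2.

2517 = 21·118 + 39, so a_0 = 21
118 = 3·39 + 1, so a_1 = 3
39 = 39·1 + 0, so a_2 = 39

39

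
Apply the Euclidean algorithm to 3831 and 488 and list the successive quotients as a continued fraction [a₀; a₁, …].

3831 ÷ 488 → quotient 7, remainder 415
488 ÷ 415 → quotient 1, remainder 73
415 ÷ 73 → quotient 5, remainder 50
73 ÷ 50 → quotient 1, remainder 23
50 ÷ 23 → quotient 2, remainder 4
23 ÷ 4 → quotient 5, remainder 3
4 ÷ 3 → quotient 1, remainder 1
3 ÷ 1 → quotient 3, remainder 0

[7; 1, 5, 1, 2, 5, 1, 3]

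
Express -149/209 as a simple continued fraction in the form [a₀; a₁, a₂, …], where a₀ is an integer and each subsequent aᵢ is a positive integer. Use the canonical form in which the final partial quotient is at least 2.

-149 = -1·209 + 60, so a_0 = -1
209 = 3·60 + 29, so a_1 = 3
60 = 2·29 + 2, so a_2 = 2
29 = 14·2 + 1, so a_3 = 14
2 = 2·1 + 0, so a_4 = 2

[-1; 3, 2, 14, 2]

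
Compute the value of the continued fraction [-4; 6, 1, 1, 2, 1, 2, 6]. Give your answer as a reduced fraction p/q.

Start with 6.
2 + 1/(6/1) = 2 + 1/6 = 13/6
1 + 1/(13/6) = 1 + 6/13 = 19/13
2 + 1/(19/13) = 2 + 13/19 = 51/19
1 + 1/(51/19) = 1 + 19/51 = 70/51
1 + 1/(70/51) = 1 + 51/70 = 121/70
6 + 1/(121/70) = 6 + 70/121 = 796/121
-4 + 1/(796/121) = -4 + 121/796 = -3063/796

-3063/796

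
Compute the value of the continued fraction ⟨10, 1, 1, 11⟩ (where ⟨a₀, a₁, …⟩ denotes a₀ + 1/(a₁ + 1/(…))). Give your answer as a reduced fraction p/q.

Starting at the tail and folding back:
Start with 11.
1 + 1/(11/1) = 1 + 1/11 = 12/11
1 + 1/(12/11) = 1 + 11/12 = 23/12
10 + 1/(23/12) = 10 + 12/23 = 242/23

242/23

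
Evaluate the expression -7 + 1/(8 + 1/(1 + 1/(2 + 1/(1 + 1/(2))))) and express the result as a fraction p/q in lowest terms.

a_0 = -7: -7/1
a_1 = 8: -55/8
a_2 = 1: -62/9
a_3 = 2: -179/26
a_4 = 1: -241/35
a_5 = 2: -661/96

-661/96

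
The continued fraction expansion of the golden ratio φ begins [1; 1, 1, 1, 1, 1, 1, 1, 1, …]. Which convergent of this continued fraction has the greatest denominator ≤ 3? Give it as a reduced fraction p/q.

5/3

List convergents until the denominator exceeds the bound:
a_0 = 1: 1/1  (≤ bound)
a_1 = 1: 2/1  (≤ bound)
a_2 = 1: 3/2  (≤ bound)
a_3 = 1: 5/3  (≤ bound)
a_4 = 1: 8/5  (> 3, stop)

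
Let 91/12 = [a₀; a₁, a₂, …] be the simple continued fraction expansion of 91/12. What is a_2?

1

91 ÷ 12 → quotient 7, remainder 7
12 ÷ 7 → quotient 1, remainder 5
7 ÷ 5 → quotient 1, remainder 2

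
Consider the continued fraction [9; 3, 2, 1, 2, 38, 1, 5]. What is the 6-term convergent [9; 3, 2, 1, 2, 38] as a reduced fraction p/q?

Start with 38.
2 + 1/(38/1) = 2 + 1/38 = 77/38
1 + 1/(77/38) = 1 + 38/77 = 115/77
2 + 1/(115/77) = 2 + 77/115 = 307/115
3 + 1/(307/115) = 3 + 115/307 = 1036/307
9 + 1/(1036/307) = 9 + 307/1036 = 9631/1036

9631/1036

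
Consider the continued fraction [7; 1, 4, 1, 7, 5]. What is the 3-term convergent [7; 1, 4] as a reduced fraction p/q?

a_0 = 7: 7/1
a_1 = 1: 8/1
a_2 = 4: 39/5

39/5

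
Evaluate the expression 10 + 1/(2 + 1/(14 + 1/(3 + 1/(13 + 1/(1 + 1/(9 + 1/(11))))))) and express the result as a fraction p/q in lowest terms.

1473363/140546

a_0 = 10: 10/1
a_1 = 2: 21/2
a_2 = 14: 304/29
a_3 = 3: 933/89
a_4 = 13: 12433/1186
a_5 = 1: 13366/1275
a_6 = 9: 132727/12661
a_7 = 11: 1473363/140546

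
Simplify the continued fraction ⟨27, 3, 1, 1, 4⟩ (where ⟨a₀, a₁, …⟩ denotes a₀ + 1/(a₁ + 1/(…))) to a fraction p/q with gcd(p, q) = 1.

a_0 = 27: 27/1
a_1 = 3: 82/3
a_2 = 1: 109/4
a_3 = 1: 191/7
a_4 = 4: 873/32

873/32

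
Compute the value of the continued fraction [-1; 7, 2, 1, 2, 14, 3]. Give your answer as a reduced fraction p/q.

Collapse the nested fraction from the inside out:
Start with 3.
14 + 1/(3/1) = 14 + 1/3 = 43/3
2 + 1/(43/3) = 2 + 3/43 = 89/43
1 + 1/(89/43) = 1 + 43/89 = 132/89
2 + 1/(132/89) = 2 + 89/132 = 353/132
7 + 1/(353/132) = 7 + 132/353 = 2603/353
-1 + 1/(2603/353) = -1 + 353/2603 = -2250/2603

-2250/2603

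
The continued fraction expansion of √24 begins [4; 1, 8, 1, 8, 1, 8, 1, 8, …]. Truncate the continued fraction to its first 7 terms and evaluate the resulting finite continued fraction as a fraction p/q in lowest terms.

a_0 = 4: 4/1
a_1 = 1: 5/1
a_2 = 8: 44/9
a_3 = 1: 49/10
a_4 = 8: 436/89
a_5 = 1: 485/99
a_6 = 8: 4316/881

4316/881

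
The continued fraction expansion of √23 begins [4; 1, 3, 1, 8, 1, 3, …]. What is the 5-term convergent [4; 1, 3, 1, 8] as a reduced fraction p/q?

211/44

Collapse the nested fraction from the inside out:
Start with 8.
1 + 1/(8/1) = 1 + 1/8 = 9/8
3 + 1/(9/8) = 3 + 8/9 = 35/9
1 + 1/(35/9) = 1 + 9/35 = 44/35
4 + 1/(44/35) = 4 + 35/44 = 211/44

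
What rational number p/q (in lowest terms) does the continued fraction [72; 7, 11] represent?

5627/78

Start with 11.
7 + 1/(11/1) = 7 + 1/11 = 78/11
72 + 1/(78/11) = 72 + 11/78 = 5627/78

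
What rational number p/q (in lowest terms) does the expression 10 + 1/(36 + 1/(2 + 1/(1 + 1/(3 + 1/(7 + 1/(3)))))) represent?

Work from the innermost term outward:
Start with 3.
7 + 1/(3/1) = 7 + 1/3 = 22/3
3 + 1/(22/3) = 3 + 3/22 = 69/22
1 + 1/(69/22) = 1 + 22/69 = 91/69
2 + 1/(91/69) = 2 + 69/91 = 251/91
36 + 1/(251/91) = 36 + 91/251 = 9127/251
10 + 1/(9127/251) = 10 + 251/9127 = 91521/9127

91521/9127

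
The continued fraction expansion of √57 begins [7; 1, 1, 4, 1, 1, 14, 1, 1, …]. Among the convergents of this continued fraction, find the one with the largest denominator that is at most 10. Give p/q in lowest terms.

68/9

List convergents until the denominator exceeds the bound:
a_0 = 7: 7/1  (≤ bound)
a_1 = 1: 8/1  (≤ bound)
a_2 = 1: 15/2  (≤ bound)
a_3 = 4: 68/9  (≤ bound)
a_4 = 1: 83/11  (> 10, stop)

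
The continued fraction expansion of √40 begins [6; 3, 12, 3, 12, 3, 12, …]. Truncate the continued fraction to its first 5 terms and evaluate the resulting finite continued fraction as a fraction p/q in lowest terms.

Start with 12.
3 + 1/(12/1) = 3 + 1/12 = 37/12
12 + 1/(37/12) = 12 + 12/37 = 456/37
3 + 1/(456/37) = 3 + 37/456 = 1405/456
6 + 1/(1405/456) = 6 + 456/1405 = 8886/1405

8886/1405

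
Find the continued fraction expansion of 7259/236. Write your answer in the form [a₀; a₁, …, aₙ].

[30; 1, 3, 7, 8]

7259 = 30·236 + 179, so a_0 = 30
236 = 1·179 + 57, so a_1 = 1
179 = 3·57 + 8, so a_2 = 3
57 = 7·8 + 1, so a_3 = 7
8 = 8·1 + 0, so a_4 = 8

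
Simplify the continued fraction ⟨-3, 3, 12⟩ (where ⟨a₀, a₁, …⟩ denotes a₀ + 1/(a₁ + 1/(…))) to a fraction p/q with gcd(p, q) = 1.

Start with 12.
3 + 1/(12/1) = 3 + 1/12 = 37/12
-3 + 1/(37/12) = -3 + 12/37 = -99/37

-99/37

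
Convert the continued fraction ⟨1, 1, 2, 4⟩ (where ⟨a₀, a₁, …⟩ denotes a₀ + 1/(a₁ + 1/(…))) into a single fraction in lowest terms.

22/13

Build up convergents one term at a time:
a_0 = 1: 1/1
a_1 = 1: 2/1
a_2 = 2: 5/3
a_3 = 4: 22/13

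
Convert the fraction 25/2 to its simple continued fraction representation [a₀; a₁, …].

Run the Euclidean algorithm, recording each quotient:
25 = 12·2 + 1, so a_0 = 12
2 = 2·1 + 0, so a_1 = 2

[12; 2]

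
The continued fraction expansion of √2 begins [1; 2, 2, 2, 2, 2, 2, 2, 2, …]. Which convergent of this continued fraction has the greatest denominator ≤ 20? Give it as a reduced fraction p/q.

a_0 = 1: 1/1  (≤ bound)
a_1 = 2: 3/2  (≤ bound)
a_2 = 2: 7/5  (≤ bound)
a_3 = 2: 17/12  (≤ bound)
a_4 = 2: 41/29  (> 20, stop)

17/12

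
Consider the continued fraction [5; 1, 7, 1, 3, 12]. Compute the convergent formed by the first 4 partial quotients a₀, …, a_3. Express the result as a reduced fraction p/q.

Work from the innermost term outward:
Start with 1.
7 + 1/(1/1) = 7 + 1/1 = 8/1
1 + 1/(8/1) = 1 + 1/8 = 9/8
5 + 1/(9/8) = 5 + 8/9 = 53/9

53/9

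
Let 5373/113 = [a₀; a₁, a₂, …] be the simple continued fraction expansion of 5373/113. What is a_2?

1

5373 = 47·113 + 62, so a_0 = 47
113 = 1·62 + 51, so a_1 = 1
62 = 1·51 + 11, so a_2 = 1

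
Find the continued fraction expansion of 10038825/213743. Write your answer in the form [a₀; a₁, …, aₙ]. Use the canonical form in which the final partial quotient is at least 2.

[46; 1, 29, 8, 4, 2, 47, 2]

Repeatedly divide and take the remainder:
⌊10038825/213743⌋ = 46, remainder 206647
⌊213743/206647⌋ = 1, remainder 7096
⌊206647/7096⌋ = 29, remainder 863
⌊7096/863⌋ = 8, remainder 192
⌊863/192⌋ = 4, remainder 95
⌊192/95⌋ = 2, remainder 2
⌊95/2⌋ = 47, remainder 1
⌊2/1⌋ = 2, remainder 0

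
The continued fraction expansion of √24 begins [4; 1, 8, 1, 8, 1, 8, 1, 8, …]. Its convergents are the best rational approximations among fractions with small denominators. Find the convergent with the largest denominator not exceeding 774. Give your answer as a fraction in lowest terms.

485/99

a_0 = 4: 4/1  (≤ bound)
a_1 = 1: 5/1  (≤ bound)
a_2 = 8: 44/9  (≤ bound)
a_3 = 1: 49/10  (≤ bound)
a_4 = 8: 436/89  (≤ bound)
a_5 = 1: 485/99  (≤ bound)
a_6 = 8: 4316/881  (> 774, stop)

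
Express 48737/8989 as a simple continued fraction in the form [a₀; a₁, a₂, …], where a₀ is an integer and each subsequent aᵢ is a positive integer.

[5; 2, 2, 1, 2, 3, 9, 15]

48737 = 5·8989 + 3792, so a_0 = 5
8989 = 2·3792 + 1405, so a_1 = 2
3792 = 2·1405 + 982, so a_2 = 2
1405 = 1·982 + 423, so a_3 = 1
982 = 2·423 + 136, so a_4 = 2
423 = 3·136 + 15, so a_5 = 3
136 = 9·15 + 1, so a_6 = 9
15 = 15·1 + 0, so a_7 = 15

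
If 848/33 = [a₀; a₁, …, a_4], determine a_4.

3

848 = 25·33 + 23, so a_0 = 25
33 = 1·23 + 10, so a_1 = 1
23 = 2·10 + 3, so a_2 = 2
10 = 3·3 + 1, so a_3 = 3
3 = 3·1 + 0, so a_4 = 3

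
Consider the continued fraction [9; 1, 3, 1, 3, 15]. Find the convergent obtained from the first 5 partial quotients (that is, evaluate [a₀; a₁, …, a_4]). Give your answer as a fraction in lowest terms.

186/19

a_0 = 9: 9/1
a_1 = 1: 10/1
a_2 = 3: 39/4
a_3 = 1: 49/5
a_4 = 3: 186/19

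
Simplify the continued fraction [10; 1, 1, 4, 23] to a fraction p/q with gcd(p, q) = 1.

2206/209

a_0 = 10: 10/1
a_1 = 1: 11/1
a_2 = 1: 21/2
a_3 = 4: 95/9
a_4 = 23: 2206/209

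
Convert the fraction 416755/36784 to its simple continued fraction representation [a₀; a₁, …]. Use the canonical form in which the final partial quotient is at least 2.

[11; 3, 31, 39, 10]

416755 ÷ 36784 → quotient 11, remainder 12131
36784 ÷ 12131 → quotient 3, remainder 391
12131 ÷ 391 → quotient 31, remainder 10
391 ÷ 10 → quotient 39, remainder 1
10 ÷ 1 → quotient 10, remainder 0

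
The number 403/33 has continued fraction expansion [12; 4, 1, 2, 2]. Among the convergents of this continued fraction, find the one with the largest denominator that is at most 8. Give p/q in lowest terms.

61/5

a_0 = 12: 12/1  (≤ bound)
a_1 = 4: 49/4  (≤ bound)
a_2 = 1: 61/5  (≤ bound)
a_3 = 2: 171/14  (> 8, stop)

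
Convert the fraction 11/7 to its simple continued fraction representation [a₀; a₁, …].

[1; 1, 1, 3]

Apply division with remainder until the remainder is 0:
⌊11/7⌋ = 1, remainder 4
⌊7/4⌋ = 1, remainder 3
⌊4/3⌋ = 1, remainder 1
⌊3/1⌋ = 3, remainder 0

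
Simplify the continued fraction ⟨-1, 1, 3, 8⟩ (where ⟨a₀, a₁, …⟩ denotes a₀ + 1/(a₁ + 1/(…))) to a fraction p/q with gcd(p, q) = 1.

a_0 = -1: -1/1
a_1 = 1: 0/1
a_2 = 3: -1/4
a_3 = 8: -8/33

-8/33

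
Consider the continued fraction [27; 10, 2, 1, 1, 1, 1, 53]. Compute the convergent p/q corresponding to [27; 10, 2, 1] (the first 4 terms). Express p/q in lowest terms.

Compute successive convergents:
a_0 = 27: 27/1
a_1 = 10: 271/10
a_2 = 2: 569/21
a_3 = 1: 840/31

840/31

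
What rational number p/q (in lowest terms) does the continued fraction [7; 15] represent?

106/15

Start with 15.
7 + 1/(15/1) = 7 + 1/15 = 106/15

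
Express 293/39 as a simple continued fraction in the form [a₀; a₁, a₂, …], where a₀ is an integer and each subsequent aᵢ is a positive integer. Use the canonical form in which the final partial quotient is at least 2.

293 = 7·39 + 20, so a_0 = 7
39 = 1·20 + 19, so a_1 = 1
20 = 1·19 + 1, so a_2 = 1
19 = 19·1 + 0, so a_3 = 19

[7; 1, 1, 19]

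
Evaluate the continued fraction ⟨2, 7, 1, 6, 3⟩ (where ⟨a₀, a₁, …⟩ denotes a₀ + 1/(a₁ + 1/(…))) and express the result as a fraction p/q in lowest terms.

Collapse the nested fraction from the inside out:
Start with 3.
6 + 1/(3/1) = 6 + 1/3 = 19/3
1 + 1/(19/3) = 1 + 3/19 = 22/19
7 + 1/(22/19) = 7 + 19/22 = 173/22
2 + 1/(173/22) = 2 + 22/173 = 368/173

368/173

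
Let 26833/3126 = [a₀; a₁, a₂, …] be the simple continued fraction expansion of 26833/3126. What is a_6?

18

26833 = 8·3126 + 1825, so a_0 = 8
3126 = 1·1825 + 1301, so a_1 = 1
1825 = 1·1301 + 524, so a_2 = 1
1301 = 2·524 + 253, so a_3 = 2
524 = 2·253 + 18, so a_4 = 2
253 = 14·18 + 1, so a_5 = 14
18 = 18·1 + 0, so a_6 = 18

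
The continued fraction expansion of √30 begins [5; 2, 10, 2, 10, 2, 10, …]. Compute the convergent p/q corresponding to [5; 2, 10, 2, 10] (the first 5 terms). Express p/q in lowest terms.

2525/461

Use the convergent recurrence hₖ = aₖ·hₖ₋₁ + hₖ₋₂ (and likewise for the denominators kₖ):
a_0 = 5: 5/1
a_1 = 2: 11/2
a_2 = 10: 115/21
a_3 = 2: 241/44
a_4 = 10: 2525/461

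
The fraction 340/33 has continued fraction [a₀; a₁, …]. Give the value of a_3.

3

Apply division with remainder until the remainder is 0:
340 = 10·33 + 10, so a_0 = 10
33 = 3·10 + 3, so a_1 = 3
10 = 3·3 + 1, so a_2 = 3
3 = 3·1 + 0, so a_3 = 3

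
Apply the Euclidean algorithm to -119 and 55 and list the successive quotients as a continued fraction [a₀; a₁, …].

[-3; 1, 5, 9]

⌊-119/55⌋ = -3, remainder 46
⌊55/46⌋ = 1, remainder 9
⌊46/9⌋ = 5, remainder 1
⌊9/1⌋ = 9, remainder 0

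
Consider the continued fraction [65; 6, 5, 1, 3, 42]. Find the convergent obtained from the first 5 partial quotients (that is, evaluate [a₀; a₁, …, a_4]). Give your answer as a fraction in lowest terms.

Start with 3.
1 + 1/(3/1) = 1 + 1/3 = 4/3
5 + 1/(4/3) = 5 + 3/4 = 23/4
6 + 1/(23/4) = 6 + 4/23 = 142/23
65 + 1/(142/23) = 65 + 23/142 = 9253/142

9253/142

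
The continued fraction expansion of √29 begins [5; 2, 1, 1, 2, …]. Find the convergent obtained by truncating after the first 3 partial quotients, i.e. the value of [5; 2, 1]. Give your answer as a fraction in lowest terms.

16/3

Build up convergents one term at a time:
a_0 = 5: 5/1
a_1 = 2: 11/2
a_2 = 1: 16/3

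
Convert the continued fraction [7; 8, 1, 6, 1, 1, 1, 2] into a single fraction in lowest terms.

a_0 = 7: 7/1
a_1 = 8: 57/8
a_2 = 1: 64/9
a_3 = 6: 441/62
a_4 = 1: 505/71
a_5 = 1: 946/133
a_6 = 1: 1451/204
a_7 = 2: 3848/541

3848/541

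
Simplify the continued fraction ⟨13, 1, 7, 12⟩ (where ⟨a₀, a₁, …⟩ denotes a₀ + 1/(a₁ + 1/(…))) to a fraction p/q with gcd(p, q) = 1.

1346/97

Starting at the tail and folding back:
Start with 12.
7 + 1/(12/1) = 7 + 1/12 = 85/12
1 + 1/(85/12) = 1 + 12/85 = 97/85
13 + 1/(97/85) = 13 + 85/97 = 1346/97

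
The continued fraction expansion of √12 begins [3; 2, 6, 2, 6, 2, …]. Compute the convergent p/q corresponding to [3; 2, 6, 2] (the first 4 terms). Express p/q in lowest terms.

a_0 = 3: 3/1
a_1 = 2: 7/2
a_2 = 6: 45/13
a_3 = 2: 97/28

97/28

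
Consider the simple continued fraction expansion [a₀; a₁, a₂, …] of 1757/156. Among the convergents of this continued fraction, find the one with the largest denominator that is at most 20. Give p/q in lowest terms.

214/19

List convergents until the denominator exceeds the bound:
a_0 = 11: 11/1  (≤ bound)
a_1 = 3: 34/3  (≤ bound)
a_2 = 1: 45/4  (≤ bound)
a_3 = 4: 214/19  (≤ bound)
a_4 = 8: 1757/156  (> 20, stop)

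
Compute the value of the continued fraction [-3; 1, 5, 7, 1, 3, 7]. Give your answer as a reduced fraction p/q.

Start with 7.
3 + 1/(7/1) = 3 + 1/7 = 22/7
1 + 1/(22/7) = 1 + 7/22 = 29/22
7 + 1/(29/22) = 7 + 22/29 = 225/29
5 + 1/(225/29) = 5 + 29/225 = 1154/225
1 + 1/(1154/225) = 1 + 225/1154 = 1379/1154
-3 + 1/(1379/1154) = -3 + 1154/1379 = -2983/1379

-2983/1379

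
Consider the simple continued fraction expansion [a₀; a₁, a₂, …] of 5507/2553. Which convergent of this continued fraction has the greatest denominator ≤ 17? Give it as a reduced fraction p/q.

List convergents until the denominator exceeds the bound:
a_0 = 2: 2/1  (≤ bound)
a_1 = 6: 13/6  (≤ bound)
a_2 = 2: 28/13  (≤ bound)
a_3 = 1: 41/19  (> 17, stop)

28/13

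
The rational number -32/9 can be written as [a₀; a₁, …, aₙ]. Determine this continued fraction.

⌊-32/9⌋ = -4, remainder 4
⌊9/4⌋ = 2, remainder 1
⌊4/1⌋ = 4, remainder 0

[-4; 2, 4]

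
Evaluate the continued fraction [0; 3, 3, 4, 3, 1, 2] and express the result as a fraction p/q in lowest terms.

152/503

Work from the innermost term outward:
Start with 2.
1 + 1/(2/1) = 1 + 1/2 = 3/2
3 + 1/(3/2) = 3 + 2/3 = 11/3
4 + 1/(11/3) = 4 + 3/11 = 47/11
3 + 1/(47/11) = 3 + 11/47 = 152/47
3 + 1/(152/47) = 3 + 47/152 = 503/152
0 + 1/(503/152) = 0 + 152/503 = 152/503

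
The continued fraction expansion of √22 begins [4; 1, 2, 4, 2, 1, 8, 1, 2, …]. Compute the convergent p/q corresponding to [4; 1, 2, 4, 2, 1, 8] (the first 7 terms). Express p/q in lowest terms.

Start with 8.
1 + 1/(8/1) = 1 + 1/8 = 9/8
2 + 1/(9/8) = 2 + 8/9 = 26/9
4 + 1/(26/9) = 4 + 9/26 = 113/26
2 + 1/(113/26) = 2 + 26/113 = 252/113
1 + 1/(252/113) = 1 + 113/252 = 365/252
4 + 1/(365/252) = 4 + 252/365 = 1712/365

1712/365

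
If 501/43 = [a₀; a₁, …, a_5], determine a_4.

6

501 ÷ 43 → quotient 11, remainder 28
43 ÷ 28 → quotient 1, remainder 15
28 ÷ 15 → quotient 1, remainder 13
15 ÷ 13 → quotient 1, remainder 2
13 ÷ 2 → quotient 6, remainder 1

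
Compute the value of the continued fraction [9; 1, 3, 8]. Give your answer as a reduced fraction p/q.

322/33

a_0 = 9: 9/1
a_1 = 1: 10/1
a_2 = 3: 39/4
a_3 = 8: 322/33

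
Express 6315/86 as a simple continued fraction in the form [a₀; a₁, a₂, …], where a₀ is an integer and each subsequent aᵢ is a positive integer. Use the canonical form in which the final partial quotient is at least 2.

[73; 2, 3, 12]

⌊6315/86⌋ = 73, remainder 37
⌊86/37⌋ = 2, remainder 12
⌊37/12⌋ = 3, remainder 1
⌊12/1⌋ = 12, remainder 0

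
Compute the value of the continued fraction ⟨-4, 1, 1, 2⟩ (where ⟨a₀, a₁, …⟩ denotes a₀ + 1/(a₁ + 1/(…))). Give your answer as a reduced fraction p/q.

-17/5

Collapse the nested fraction from the inside out:
Start with 2.
1 + 1/(2/1) = 1 + 1/2 = 3/2
1 + 1/(3/2) = 1 + 2/3 = 5/3
-4 + 1/(5/3) = -4 + 3/5 = -17/5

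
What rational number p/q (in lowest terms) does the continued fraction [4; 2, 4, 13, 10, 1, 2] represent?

17048/3835

Compute successive convergents:
a_0 = 4: 4/1
a_1 = 2: 9/2
a_2 = 4: 40/9
a_3 = 13: 529/119
a_4 = 10: 5330/1199
a_5 = 1: 5859/1318
a_6 = 2: 17048/3835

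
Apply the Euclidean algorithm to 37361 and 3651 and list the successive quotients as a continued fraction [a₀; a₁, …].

[10; 4, 3, 2, 4, 13, 2]

Run the Euclidean algorithm, recording each quotient:
⌊37361/3651⌋ = 10, remainder 851
⌊3651/851⌋ = 4, remainder 247
⌊851/247⌋ = 3, remainder 110
⌊247/110⌋ = 2, remainder 27
⌊110/27⌋ = 4, remainder 2
⌊27/2⌋ = 13, remainder 1
⌊2/1⌋ = 2, remainder 0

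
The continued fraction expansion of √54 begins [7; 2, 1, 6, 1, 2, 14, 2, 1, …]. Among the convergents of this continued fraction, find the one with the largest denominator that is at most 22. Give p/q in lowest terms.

147/20

List convergents until the denominator exceeds the bound:
a_0 = 7: 7/1  (≤ bound)
a_1 = 2: 15/2  (≤ bound)
a_2 = 1: 22/3  (≤ bound)
a_3 = 6: 147/20  (≤ bound)
a_4 = 1: 169/23  (> 22, stop)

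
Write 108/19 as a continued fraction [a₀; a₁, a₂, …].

[5; 1, 2, 6]

Apply division with remainder until the remainder is 0:
⌊108/19⌋ = 5, remainder 13
⌊19/13⌋ = 1, remainder 6
⌊13/6⌋ = 2, remainder 1
⌊6/1⌋ = 6, remainder 0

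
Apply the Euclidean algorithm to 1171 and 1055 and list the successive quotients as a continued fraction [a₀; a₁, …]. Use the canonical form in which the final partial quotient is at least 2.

[1; 9, 10, 1, 1, 5]

Repeatedly divide and take the remainder:
⌊1171/1055⌋ = 1, remainder 116
⌊1055/116⌋ = 9, remainder 11
⌊116/11⌋ = 10, remainder 6
⌊11/6⌋ = 1, remainder 5
⌊6/5⌋ = 1, remainder 1
⌊5/1⌋ = 5, remainder 0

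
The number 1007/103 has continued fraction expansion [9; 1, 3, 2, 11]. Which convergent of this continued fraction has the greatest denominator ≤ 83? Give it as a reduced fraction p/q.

88/9

a_0 = 9: 9/1  (≤ bound)
a_1 = 1: 10/1  (≤ bound)
a_2 = 3: 39/4  (≤ bound)
a_3 = 2: 88/9  (≤ bound)
a_4 = 11: 1007/103  (> 83, stop)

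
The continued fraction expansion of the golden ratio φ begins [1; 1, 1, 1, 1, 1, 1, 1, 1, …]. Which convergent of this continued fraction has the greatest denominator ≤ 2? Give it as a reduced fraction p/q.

3/2

a_0 = 1: 1/1  (≤ bound)
a_1 = 1: 2/1  (≤ bound)
a_2 = 1: 3/2  (≤ bound)
a_3 = 1: 5/3  (> 2, stop)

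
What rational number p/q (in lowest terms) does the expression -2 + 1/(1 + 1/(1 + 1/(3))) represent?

a_0 = -2: -2/1
a_1 = 1: -1/1
a_2 = 1: -3/2
a_3 = 3: -10/7

-10/7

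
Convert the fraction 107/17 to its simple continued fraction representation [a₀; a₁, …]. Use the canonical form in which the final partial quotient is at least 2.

[6; 3, 2, 2]

⌊107/17⌋ = 6, remainder 5
⌊17/5⌋ = 3, remainder 2
⌊5/2⌋ = 2, remainder 1
⌊2/1⌋ = 2, remainder 0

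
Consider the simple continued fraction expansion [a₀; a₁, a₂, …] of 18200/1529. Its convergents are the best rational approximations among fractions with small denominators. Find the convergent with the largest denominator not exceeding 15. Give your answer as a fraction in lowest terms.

a_0 = 11: 11/1  (≤ bound)
a_1 = 1: 12/1  (≤ bound)
a_2 = 9: 119/10  (≤ bound)
a_3 = 3: 369/31  (> 15, stop)

119/10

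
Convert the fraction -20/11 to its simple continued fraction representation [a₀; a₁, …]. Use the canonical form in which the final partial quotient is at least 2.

-20 = -2·11 + 2, so a_0 = -2
11 = 5·2 + 1, so a_1 = 5
2 = 2·1 + 0, so a_2 = 2

[-2; 5, 2]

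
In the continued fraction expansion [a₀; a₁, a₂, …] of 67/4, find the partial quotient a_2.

67 = 16·4 + 3, so a_0 = 16
4 = 1·3 + 1, so a_1 = 1
3 = 3·1 + 0, so a_2 = 3

3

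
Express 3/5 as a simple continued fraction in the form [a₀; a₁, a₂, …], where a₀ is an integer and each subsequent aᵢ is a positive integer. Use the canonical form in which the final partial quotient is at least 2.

[0; 1, 1, 2]

3 = 0·5 + 3, so a_0 = 0
5 = 1·3 + 2, so a_1 = 1
3 = 1·2 + 1, so a_2 = 1
2 = 2·1 + 0, so a_3 = 2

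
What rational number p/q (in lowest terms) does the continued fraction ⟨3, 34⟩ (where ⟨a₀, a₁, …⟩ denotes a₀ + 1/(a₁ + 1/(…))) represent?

103/34

a_0 = 3: 3/1
a_1 = 34: 103/34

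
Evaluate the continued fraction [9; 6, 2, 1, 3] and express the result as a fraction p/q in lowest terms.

a_0 = 9: 9/1
a_1 = 6: 55/6
a_2 = 2: 119/13
a_3 = 1: 174/19
a_4 = 3: 641/70

641/70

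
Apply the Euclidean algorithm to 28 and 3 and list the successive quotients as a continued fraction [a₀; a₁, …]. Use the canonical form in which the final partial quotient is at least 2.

[9; 3]

⌊28/3⌋ = 9, remainder 1
⌊3/1⌋ = 3, remainder 0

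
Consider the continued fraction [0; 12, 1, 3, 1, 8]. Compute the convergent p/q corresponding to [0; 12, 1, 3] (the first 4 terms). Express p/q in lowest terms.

4/51

Build up convergents one term at a time:
a_0 = 0: 0/1
a_1 = 12: 1/12
a_2 = 1: 1/13
a_3 = 3: 4/51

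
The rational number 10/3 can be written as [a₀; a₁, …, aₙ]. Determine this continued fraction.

10 ÷ 3 → quotient 3, remainder 1
3 ÷ 1 → quotient 3, remainder 0

[3; 3]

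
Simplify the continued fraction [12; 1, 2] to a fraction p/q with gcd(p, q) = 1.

38/3

Start with 2.
1 + 1/(2/1) = 1 + 1/2 = 3/2
12 + 1/(3/2) = 12 + 2/3 = 38/3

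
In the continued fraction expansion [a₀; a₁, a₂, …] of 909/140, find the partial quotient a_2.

Repeatedly divide and take the remainder:
909 ÷ 140 → quotient 6, remainder 69
140 ÷ 69 → quotient 2, remainder 2
69 ÷ 2 → quotient 34, remainder 1

34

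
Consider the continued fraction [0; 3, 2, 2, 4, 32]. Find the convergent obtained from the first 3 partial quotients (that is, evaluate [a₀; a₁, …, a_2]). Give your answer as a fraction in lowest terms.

2/7

a_0 = 0: 0/1
a_1 = 3: 1/3
a_2 = 2: 2/7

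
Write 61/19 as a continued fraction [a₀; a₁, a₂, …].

[3; 4, 1, 3]

61 ÷ 19 → quotient 3, remainder 4
19 ÷ 4 → quotient 4, remainder 3
4 ÷ 3 → quotient 1, remainder 1
3 ÷ 1 → quotient 3, remainder 0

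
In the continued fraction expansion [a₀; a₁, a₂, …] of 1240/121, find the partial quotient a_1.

4

1240 ÷ 121 → quotient 10, remainder 30
121 ÷ 30 → quotient 4, remainder 1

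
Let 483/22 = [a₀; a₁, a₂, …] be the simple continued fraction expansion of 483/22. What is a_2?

21

Repeatedly divide and take the remainder:
483 ÷ 22 → quotient 21, remainder 21
22 ÷ 21 → quotient 1, remainder 1
21 ÷ 1 → quotient 21, remainder 0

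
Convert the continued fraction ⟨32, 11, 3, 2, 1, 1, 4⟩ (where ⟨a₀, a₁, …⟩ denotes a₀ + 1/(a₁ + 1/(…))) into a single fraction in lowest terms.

a_0 = 32: 32/1
a_1 = 11: 353/11
a_2 = 3: 1091/34
a_3 = 2: 2535/79
a_4 = 1: 3626/113
a_5 = 1: 6161/192
a_6 = 4: 28270/881

28270/881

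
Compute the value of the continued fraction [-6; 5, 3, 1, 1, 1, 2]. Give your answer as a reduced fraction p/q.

-889/153

Start with 2.
1 + 1/(2/1) = 1 + 1/2 = 3/2
1 + 1/(3/2) = 1 + 2/3 = 5/3
1 + 1/(5/3) = 1 + 3/5 = 8/5
3 + 1/(8/5) = 3 + 5/8 = 29/8
5 + 1/(29/8) = 5 + 8/29 = 153/29
-6 + 1/(153/29) = -6 + 29/153 = -889/153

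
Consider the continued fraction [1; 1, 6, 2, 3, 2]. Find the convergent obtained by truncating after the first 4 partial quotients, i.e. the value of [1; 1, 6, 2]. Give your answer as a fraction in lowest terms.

28/15

Compute successive convergents:
a_0 = 1: 1/1
a_1 = 1: 2/1
a_2 = 6: 13/7
a_3 = 2: 28/15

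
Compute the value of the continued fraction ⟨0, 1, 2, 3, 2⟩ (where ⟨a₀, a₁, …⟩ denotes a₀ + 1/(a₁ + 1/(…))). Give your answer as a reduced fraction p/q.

Start with 2.
3 + 1/(2/1) = 3 + 1/2 = 7/2
2 + 1/(7/2) = 2 + 2/7 = 16/7
1 + 1/(16/7) = 1 + 7/16 = 23/16
0 + 1/(23/16) = 0 + 16/23 = 16/23

16/23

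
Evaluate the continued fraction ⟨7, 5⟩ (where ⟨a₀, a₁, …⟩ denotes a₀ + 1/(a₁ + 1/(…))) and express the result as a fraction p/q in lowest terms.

Work from the innermost term outward:
Start with 5.
7 + 1/(5/1) = 7 + 1/5 = 36/5

36/5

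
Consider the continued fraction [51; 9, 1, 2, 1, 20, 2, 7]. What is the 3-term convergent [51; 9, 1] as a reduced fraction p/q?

Collapse the nested fraction from the inside out:
Start with 1.
9 + 1/(1/1) = 9 + 1/1 = 10/1
51 + 1/(10/1) = 51 + 1/10 = 511/10

511/10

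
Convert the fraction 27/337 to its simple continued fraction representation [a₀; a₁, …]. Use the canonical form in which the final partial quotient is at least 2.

⌊27/337⌋ = 0, remainder 27
⌊337/27⌋ = 12, remainder 13
⌊27/13⌋ = 2, remainder 1
⌊13/1⌋ = 13, remainder 0

[0; 12, 2, 13]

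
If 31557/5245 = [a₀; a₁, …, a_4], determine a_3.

2

31557 ÷ 5245 → quotient 6, remainder 87
5245 ÷ 87 → quotient 60, remainder 25
87 ÷ 25 → quotient 3, remainder 12
25 ÷ 12 → quotient 2, remainder 1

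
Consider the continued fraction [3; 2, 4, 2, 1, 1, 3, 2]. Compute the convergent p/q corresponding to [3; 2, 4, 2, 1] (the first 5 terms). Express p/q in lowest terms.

100/29

Collapse the nested fraction from the inside out:
Start with 1.
2 + 1/(1/1) = 2 + 1/1 = 3/1
4 + 1/(3/1) = 4 + 1/3 = 13/3
2 + 1/(13/3) = 2 + 3/13 = 29/13
3 + 1/(29/13) = 3 + 13/29 = 100/29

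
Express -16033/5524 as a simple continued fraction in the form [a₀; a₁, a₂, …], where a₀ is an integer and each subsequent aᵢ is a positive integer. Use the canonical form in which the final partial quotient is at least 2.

Repeatedly divide and take the remainder:
⌊-16033/5524⌋ = -3, remainder 539
⌊5524/539⌋ = 10, remainder 134
⌊539/134⌋ = 4, remainder 3
⌊134/3⌋ = 44, remainder 2
⌊3/2⌋ = 1, remainder 1
⌊2/1⌋ = 2, remainder 0

[-3; 10, 4, 44, 1, 2]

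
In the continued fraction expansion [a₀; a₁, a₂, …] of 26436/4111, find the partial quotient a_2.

3

26436 = 6·4111 + 1770, so a_0 = 6
4111 = 2·1770 + 571, so a_1 = 2
1770 = 3·571 + 57, so a_2 = 3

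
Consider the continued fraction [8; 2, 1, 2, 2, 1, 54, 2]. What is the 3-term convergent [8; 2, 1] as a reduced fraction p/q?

Collapse the nested fraction from the inside out:
Start with 1.
2 + 1/(1/1) = 2 + 1/1 = 3/1
8 + 1/(3/1) = 8 + 1/3 = 25/3

25/3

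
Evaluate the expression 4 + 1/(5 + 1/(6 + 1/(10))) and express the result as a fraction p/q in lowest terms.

1321/315

Compute successive convergents:
a_0 = 4: 4/1
a_1 = 5: 21/5
a_2 = 6: 130/31
a_3 = 10: 1321/315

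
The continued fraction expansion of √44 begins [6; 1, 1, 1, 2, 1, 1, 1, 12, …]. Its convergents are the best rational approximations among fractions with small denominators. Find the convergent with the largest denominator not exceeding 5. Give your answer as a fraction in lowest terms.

20/3

a_0 = 6: 6/1  (≤ bound)
a_1 = 1: 7/1  (≤ bound)
a_2 = 1: 13/2  (≤ bound)
a_3 = 1: 20/3  (≤ bound)
a_4 = 2: 53/8  (> 5, stop)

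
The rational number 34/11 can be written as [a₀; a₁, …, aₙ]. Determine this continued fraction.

[3; 11]

34 = 3·11 + 1, so a_0 = 3
11 = 11·1 + 0, so a_1 = 11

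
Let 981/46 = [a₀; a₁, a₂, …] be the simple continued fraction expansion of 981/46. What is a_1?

3

Repeatedly divide and take the remainder:
⌊981/46⌋ = 21, remainder 15
⌊46/15⌋ = 3, remainder 1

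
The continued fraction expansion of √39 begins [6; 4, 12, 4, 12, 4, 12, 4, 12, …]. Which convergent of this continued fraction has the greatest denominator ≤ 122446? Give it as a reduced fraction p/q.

764394/122401

a_0 = 6: 6/1  (≤ bound)
a_1 = 4: 25/4  (≤ bound)
a_2 = 12: 306/49  (≤ bound)
a_3 = 4: 1249/200  (≤ bound)
a_4 = 12: 15294/2449  (≤ bound)
a_5 = 4: 62425/9996  (≤ bound)
a_6 = 12: 764394/122401  (≤ bound)
a_7 = 4: 3120001/499600  (> 122446, stop)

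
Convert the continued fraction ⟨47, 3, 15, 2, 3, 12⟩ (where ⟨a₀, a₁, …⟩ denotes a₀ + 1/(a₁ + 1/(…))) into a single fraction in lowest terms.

Starting at the tail and folding back:
Start with 12.
3 + 1/(12/1) = 3 + 1/12 = 37/12
2 + 1/(37/12) = 2 + 12/37 = 86/37
15 + 1/(86/37) = 15 + 37/86 = 1327/86
3 + 1/(1327/86) = 3 + 86/1327 = 4067/1327
47 + 1/(4067/1327) = 47 + 1327/4067 = 192476/4067

192476/4067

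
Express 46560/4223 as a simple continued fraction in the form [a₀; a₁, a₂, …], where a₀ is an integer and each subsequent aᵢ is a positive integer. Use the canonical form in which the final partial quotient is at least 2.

[11; 39, 2, 7, 7]

⌊46560/4223⌋ = 11, remainder 107
⌊4223/107⌋ = 39, remainder 50
⌊107/50⌋ = 2, remainder 7
⌊50/7⌋ = 7, remainder 1
⌊7/1⌋ = 7, remainder 0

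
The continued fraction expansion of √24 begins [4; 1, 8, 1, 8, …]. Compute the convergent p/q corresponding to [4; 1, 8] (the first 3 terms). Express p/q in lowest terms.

a_0 = 4: 4/1
a_1 = 1: 5/1
a_2 = 8: 44/9

44/9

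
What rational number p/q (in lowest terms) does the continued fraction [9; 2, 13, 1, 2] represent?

Build up convergents one term at a time:
a_0 = 9: 9/1
a_1 = 2: 19/2
a_2 = 13: 256/27
a_3 = 1: 275/29
a_4 = 2: 806/85

806/85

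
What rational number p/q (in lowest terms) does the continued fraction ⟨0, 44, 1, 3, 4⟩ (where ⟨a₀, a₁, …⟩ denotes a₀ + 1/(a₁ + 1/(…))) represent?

Compute successive convergents:
a_0 = 0: 0/1
a_1 = 44: 1/44
a_2 = 1: 1/45
a_3 = 3: 4/179
a_4 = 4: 17/761

17/761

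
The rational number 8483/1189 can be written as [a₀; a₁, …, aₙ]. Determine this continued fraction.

[7; 7, 2, 3, 7, 3]

8483 = 7·1189 + 160, so a_0 = 7
1189 = 7·160 + 69, so a_1 = 7
160 = 2·69 + 22, so a_2 = 2
69 = 3·22 + 3, so a_3 = 3
22 = 7·3 + 1, so a_4 = 7
3 = 3·1 + 0, so a_5 = 3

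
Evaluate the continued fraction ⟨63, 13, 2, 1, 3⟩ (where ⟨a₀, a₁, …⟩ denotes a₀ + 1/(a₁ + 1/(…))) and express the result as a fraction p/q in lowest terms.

9272/147

Start with 3.
1 + 1/(3/1) = 1 + 1/3 = 4/3
2 + 1/(4/3) = 2 + 3/4 = 11/4
13 + 1/(11/4) = 13 + 4/11 = 147/11
63 + 1/(147/11) = 63 + 11/147 = 9272/147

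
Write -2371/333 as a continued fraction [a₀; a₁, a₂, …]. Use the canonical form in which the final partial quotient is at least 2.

[-8; 1, 7, 3, 13]

Apply division with remainder until the remainder is 0:
-2371 = -8·333 + 293, so a_0 = -8
333 = 1·293 + 40, so a_1 = 1
293 = 7·40 + 13, so a_2 = 7
40 = 3·13 + 1, so a_3 = 3
13 = 13·1 + 0, so a_4 = 13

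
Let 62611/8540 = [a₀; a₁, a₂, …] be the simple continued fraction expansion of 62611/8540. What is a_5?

62611 = 7·8540 + 2831, so a_0 = 7
8540 = 3·2831 + 47, so a_1 = 3
2831 = 60·47 + 11, so a_2 = 60
47 = 4·11 + 3, so a_3 = 4
11 = 3·3 + 2, so a_4 = 3
3 = 1·2 + 1, so a_5 = 1

1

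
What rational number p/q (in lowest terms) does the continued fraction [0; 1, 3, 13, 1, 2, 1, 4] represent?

802/1063

Work from the innermost term outward:
Start with 4.
1 + 1/(4/1) = 1 + 1/4 = 5/4
2 + 1/(5/4) = 2 + 4/5 = 14/5
1 + 1/(14/5) = 1 + 5/14 = 19/14
13 + 1/(19/14) = 13 + 14/19 = 261/19
3 + 1/(261/19) = 3 + 19/261 = 802/261
1 + 1/(802/261) = 1 + 261/802 = 1063/802
0 + 1/(1063/802) = 0 + 802/1063 = 802/1063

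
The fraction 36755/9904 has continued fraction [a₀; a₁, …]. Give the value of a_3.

2

36755 = 3·9904 + 7043, so a_0 = 3
9904 = 1·7043 + 2861, so a_1 = 1
7043 = 2·2861 + 1321, so a_2 = 2
2861 = 2·1321 + 219, so a_3 = 2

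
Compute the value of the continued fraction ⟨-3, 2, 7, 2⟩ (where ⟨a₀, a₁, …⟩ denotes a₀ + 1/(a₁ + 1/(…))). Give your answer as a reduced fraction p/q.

Collapse the nested fraction from the inside out:
Start with 2.
7 + 1/(2/1) = 7 + 1/2 = 15/2
2 + 1/(15/2) = 2 + 2/15 = 32/15
-3 + 1/(32/15) = -3 + 15/32 = -81/32

-81/32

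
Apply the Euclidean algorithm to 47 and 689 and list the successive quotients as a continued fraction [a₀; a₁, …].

47 = 0·689 + 47, so a_0 = 0
689 = 14·47 + 31, so a_1 = 14
47 = 1·31 + 16, so a_2 = 1
31 = 1·16 + 15, so a_3 = 1
16 = 1·15 + 1, so a_4 = 1
15 = 15·1 + 0, so a_5 = 15

[0; 14, 1, 1, 1, 15]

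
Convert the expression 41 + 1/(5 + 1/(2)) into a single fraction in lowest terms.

453/11

Starting at the tail and folding back:
Start with 2.
5 + 1/(2/1) = 5 + 1/2 = 11/2
41 + 1/(11/2) = 41 + 2/11 = 453/11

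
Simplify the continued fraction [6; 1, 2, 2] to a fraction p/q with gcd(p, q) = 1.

47/7

a_0 = 6: 6/1
a_1 = 1: 7/1
a_2 = 2: 20/3
a_3 = 2: 47/7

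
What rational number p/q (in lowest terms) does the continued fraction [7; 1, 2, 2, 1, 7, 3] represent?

Compute successive convergents:
a_0 = 7: 7/1
a_1 = 1: 8/1
a_2 = 2: 23/3
a_3 = 2: 54/7
a_4 = 1: 77/10
a_5 = 7: 593/77
a_6 = 3: 1856/241

1856/241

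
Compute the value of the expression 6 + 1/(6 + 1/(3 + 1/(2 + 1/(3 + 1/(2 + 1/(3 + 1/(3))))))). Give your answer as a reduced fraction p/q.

Start with 3.
3 + 1/(3/1) = 3 + 1/3 = 10/3
2 + 1/(10/3) = 2 + 3/10 = 23/10
3 + 1/(23/10) = 3 + 10/23 = 79/23
2 + 1/(79/23) = 2 + 23/79 = 181/79
3 + 1/(181/79) = 3 + 79/181 = 622/181
6 + 1/(622/181) = 6 + 181/622 = 3913/622
6 + 1/(3913/622) = 6 + 622/3913 = 24100/3913

24100/3913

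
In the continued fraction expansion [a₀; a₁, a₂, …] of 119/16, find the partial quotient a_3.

2

⌊119/16⌋ = 7, remainder 7
⌊16/7⌋ = 2, remainder 2
⌊7/2⌋ = 3, remainder 1
⌊2/1⌋ = 2, remainder 0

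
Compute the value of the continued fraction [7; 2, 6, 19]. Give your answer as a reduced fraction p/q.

Start with 19.
6 + 1/(19/1) = 6 + 1/19 = 115/19
2 + 1/(115/19) = 2 + 19/115 = 249/115
7 + 1/(249/115) = 7 + 115/249 = 1858/249

1858/249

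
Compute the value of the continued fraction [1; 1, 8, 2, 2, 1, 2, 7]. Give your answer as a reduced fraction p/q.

2498/1319

Start with 7.
2 + 1/(7/1) = 2 + 1/7 = 15/7
1 + 1/(15/7) = 1 + 7/15 = 22/15
2 + 1/(22/15) = 2 + 15/22 = 59/22
2 + 1/(59/22) = 2 + 22/59 = 140/59
8 + 1/(140/59) = 8 + 59/140 = 1179/140
1 + 1/(1179/140) = 1 + 140/1179 = 1319/1179
1 + 1/(1319/1179) = 1 + 1179/1319 = 2498/1319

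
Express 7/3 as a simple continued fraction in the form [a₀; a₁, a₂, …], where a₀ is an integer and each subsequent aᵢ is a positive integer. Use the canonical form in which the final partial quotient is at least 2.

7 = 2·3 + 1, so a_0 = 2
3 = 3·1 + 0, so a_1 = 3

[2; 3]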